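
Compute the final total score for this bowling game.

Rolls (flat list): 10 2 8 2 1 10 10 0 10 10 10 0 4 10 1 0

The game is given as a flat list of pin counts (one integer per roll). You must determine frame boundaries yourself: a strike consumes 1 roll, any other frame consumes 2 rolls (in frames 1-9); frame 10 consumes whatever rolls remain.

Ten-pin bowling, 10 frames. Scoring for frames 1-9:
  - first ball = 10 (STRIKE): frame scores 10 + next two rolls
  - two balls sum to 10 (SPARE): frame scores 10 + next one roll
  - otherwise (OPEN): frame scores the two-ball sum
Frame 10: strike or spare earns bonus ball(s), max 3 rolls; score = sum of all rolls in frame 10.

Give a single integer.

Frame 1: STRIKE. 10 + next two rolls (2+8) = 20. Cumulative: 20
Frame 2: SPARE (2+8=10). 10 + next roll (2) = 12. Cumulative: 32
Frame 3: OPEN (2+1=3). Cumulative: 35
Frame 4: STRIKE. 10 + next two rolls (10+0) = 20. Cumulative: 55
Frame 5: STRIKE. 10 + next two rolls (0+10) = 20. Cumulative: 75
Frame 6: SPARE (0+10=10). 10 + next roll (10) = 20. Cumulative: 95
Frame 7: STRIKE. 10 + next two rolls (10+0) = 20. Cumulative: 115
Frame 8: STRIKE. 10 + next two rolls (0+4) = 14. Cumulative: 129
Frame 9: OPEN (0+4=4). Cumulative: 133
Frame 10: STRIKE. Sum of all frame-10 rolls (10+1+0) = 11. Cumulative: 144

Answer: 144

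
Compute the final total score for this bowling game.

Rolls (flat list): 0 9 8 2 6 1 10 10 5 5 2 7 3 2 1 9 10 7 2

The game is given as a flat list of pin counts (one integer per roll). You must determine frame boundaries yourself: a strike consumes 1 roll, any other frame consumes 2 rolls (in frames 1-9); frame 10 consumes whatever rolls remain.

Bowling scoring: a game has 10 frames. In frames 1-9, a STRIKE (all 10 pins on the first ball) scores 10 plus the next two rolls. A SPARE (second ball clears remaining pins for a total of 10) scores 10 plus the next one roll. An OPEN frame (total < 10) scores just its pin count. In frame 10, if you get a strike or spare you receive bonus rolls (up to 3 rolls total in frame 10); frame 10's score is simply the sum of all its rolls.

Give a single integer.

Frame 1: OPEN (0+9=9). Cumulative: 9
Frame 2: SPARE (8+2=10). 10 + next roll (6) = 16. Cumulative: 25
Frame 3: OPEN (6+1=7). Cumulative: 32
Frame 4: STRIKE. 10 + next two rolls (10+5) = 25. Cumulative: 57
Frame 5: STRIKE. 10 + next two rolls (5+5) = 20. Cumulative: 77
Frame 6: SPARE (5+5=10). 10 + next roll (2) = 12. Cumulative: 89
Frame 7: OPEN (2+7=9). Cumulative: 98
Frame 8: OPEN (3+2=5). Cumulative: 103
Frame 9: SPARE (1+9=10). 10 + next roll (10) = 20. Cumulative: 123
Frame 10: STRIKE. Sum of all frame-10 rolls (10+7+2) = 19. Cumulative: 142

Answer: 142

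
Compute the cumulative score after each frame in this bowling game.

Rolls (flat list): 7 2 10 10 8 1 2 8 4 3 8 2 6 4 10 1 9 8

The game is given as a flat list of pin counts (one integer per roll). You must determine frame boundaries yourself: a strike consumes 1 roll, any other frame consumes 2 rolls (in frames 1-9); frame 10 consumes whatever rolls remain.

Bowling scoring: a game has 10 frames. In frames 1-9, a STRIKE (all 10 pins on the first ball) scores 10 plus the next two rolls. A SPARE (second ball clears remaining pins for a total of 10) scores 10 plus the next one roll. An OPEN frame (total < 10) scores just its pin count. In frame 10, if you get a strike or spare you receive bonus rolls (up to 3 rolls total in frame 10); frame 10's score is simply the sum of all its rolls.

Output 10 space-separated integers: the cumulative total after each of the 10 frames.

Frame 1: OPEN (7+2=9). Cumulative: 9
Frame 2: STRIKE. 10 + next two rolls (10+8) = 28. Cumulative: 37
Frame 3: STRIKE. 10 + next two rolls (8+1) = 19. Cumulative: 56
Frame 4: OPEN (8+1=9). Cumulative: 65
Frame 5: SPARE (2+8=10). 10 + next roll (4) = 14. Cumulative: 79
Frame 6: OPEN (4+3=7). Cumulative: 86
Frame 7: SPARE (8+2=10). 10 + next roll (6) = 16. Cumulative: 102
Frame 8: SPARE (6+4=10). 10 + next roll (10) = 20. Cumulative: 122
Frame 9: STRIKE. 10 + next two rolls (1+9) = 20. Cumulative: 142
Frame 10: SPARE. Sum of all frame-10 rolls (1+9+8) = 18. Cumulative: 160

Answer: 9 37 56 65 79 86 102 122 142 160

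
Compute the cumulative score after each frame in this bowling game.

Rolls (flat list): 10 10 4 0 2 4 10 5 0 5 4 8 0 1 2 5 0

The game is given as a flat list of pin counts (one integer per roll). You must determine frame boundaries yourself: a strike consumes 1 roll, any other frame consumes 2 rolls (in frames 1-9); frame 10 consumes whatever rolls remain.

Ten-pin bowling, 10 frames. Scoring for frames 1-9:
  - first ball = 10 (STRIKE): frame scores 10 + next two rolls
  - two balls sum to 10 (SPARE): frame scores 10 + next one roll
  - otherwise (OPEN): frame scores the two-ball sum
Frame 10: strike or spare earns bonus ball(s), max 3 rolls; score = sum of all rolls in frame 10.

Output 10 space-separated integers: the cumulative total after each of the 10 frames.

Answer: 24 38 42 48 63 68 77 85 88 93

Derivation:
Frame 1: STRIKE. 10 + next two rolls (10+4) = 24. Cumulative: 24
Frame 2: STRIKE. 10 + next two rolls (4+0) = 14. Cumulative: 38
Frame 3: OPEN (4+0=4). Cumulative: 42
Frame 4: OPEN (2+4=6). Cumulative: 48
Frame 5: STRIKE. 10 + next two rolls (5+0) = 15. Cumulative: 63
Frame 6: OPEN (5+0=5). Cumulative: 68
Frame 7: OPEN (5+4=9). Cumulative: 77
Frame 8: OPEN (8+0=8). Cumulative: 85
Frame 9: OPEN (1+2=3). Cumulative: 88
Frame 10: OPEN. Sum of all frame-10 rolls (5+0) = 5. Cumulative: 93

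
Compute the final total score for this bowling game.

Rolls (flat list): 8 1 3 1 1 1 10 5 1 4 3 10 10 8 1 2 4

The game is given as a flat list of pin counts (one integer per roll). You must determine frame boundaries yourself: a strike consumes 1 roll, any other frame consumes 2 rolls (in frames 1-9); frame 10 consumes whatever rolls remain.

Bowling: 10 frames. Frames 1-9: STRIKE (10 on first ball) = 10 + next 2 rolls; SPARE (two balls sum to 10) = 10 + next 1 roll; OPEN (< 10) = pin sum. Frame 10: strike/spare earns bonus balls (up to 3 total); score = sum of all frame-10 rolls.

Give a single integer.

Answer: 106

Derivation:
Frame 1: OPEN (8+1=9). Cumulative: 9
Frame 2: OPEN (3+1=4). Cumulative: 13
Frame 3: OPEN (1+1=2). Cumulative: 15
Frame 4: STRIKE. 10 + next two rolls (5+1) = 16. Cumulative: 31
Frame 5: OPEN (5+1=6). Cumulative: 37
Frame 6: OPEN (4+3=7). Cumulative: 44
Frame 7: STRIKE. 10 + next two rolls (10+8) = 28. Cumulative: 72
Frame 8: STRIKE. 10 + next two rolls (8+1) = 19. Cumulative: 91
Frame 9: OPEN (8+1=9). Cumulative: 100
Frame 10: OPEN. Sum of all frame-10 rolls (2+4) = 6. Cumulative: 106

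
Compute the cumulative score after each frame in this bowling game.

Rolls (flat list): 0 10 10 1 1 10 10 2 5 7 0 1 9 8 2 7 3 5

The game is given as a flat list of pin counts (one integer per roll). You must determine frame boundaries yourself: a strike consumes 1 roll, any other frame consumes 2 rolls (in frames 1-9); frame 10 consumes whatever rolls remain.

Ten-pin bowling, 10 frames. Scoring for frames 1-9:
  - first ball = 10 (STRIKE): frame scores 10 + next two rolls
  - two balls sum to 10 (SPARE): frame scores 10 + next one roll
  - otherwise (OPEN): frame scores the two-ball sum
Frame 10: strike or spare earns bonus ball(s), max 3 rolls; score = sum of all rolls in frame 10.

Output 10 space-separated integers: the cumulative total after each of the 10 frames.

Frame 1: SPARE (0+10=10). 10 + next roll (10) = 20. Cumulative: 20
Frame 2: STRIKE. 10 + next two rolls (1+1) = 12. Cumulative: 32
Frame 3: OPEN (1+1=2). Cumulative: 34
Frame 4: STRIKE. 10 + next two rolls (10+2) = 22. Cumulative: 56
Frame 5: STRIKE. 10 + next two rolls (2+5) = 17. Cumulative: 73
Frame 6: OPEN (2+5=7). Cumulative: 80
Frame 7: OPEN (7+0=7). Cumulative: 87
Frame 8: SPARE (1+9=10). 10 + next roll (8) = 18. Cumulative: 105
Frame 9: SPARE (8+2=10). 10 + next roll (7) = 17. Cumulative: 122
Frame 10: SPARE. Sum of all frame-10 rolls (7+3+5) = 15. Cumulative: 137

Answer: 20 32 34 56 73 80 87 105 122 137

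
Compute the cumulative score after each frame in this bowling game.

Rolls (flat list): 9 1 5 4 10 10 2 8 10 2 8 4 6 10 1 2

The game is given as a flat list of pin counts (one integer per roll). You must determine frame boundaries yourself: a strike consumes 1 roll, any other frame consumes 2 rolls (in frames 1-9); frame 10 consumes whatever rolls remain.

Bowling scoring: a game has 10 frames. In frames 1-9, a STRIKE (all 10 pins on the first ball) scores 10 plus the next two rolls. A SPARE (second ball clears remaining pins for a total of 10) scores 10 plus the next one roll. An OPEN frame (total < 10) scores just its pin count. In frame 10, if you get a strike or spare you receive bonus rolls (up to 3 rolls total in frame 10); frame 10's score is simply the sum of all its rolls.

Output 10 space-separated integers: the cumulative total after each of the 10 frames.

Frame 1: SPARE (9+1=10). 10 + next roll (5) = 15. Cumulative: 15
Frame 2: OPEN (5+4=9). Cumulative: 24
Frame 3: STRIKE. 10 + next two rolls (10+2) = 22. Cumulative: 46
Frame 4: STRIKE. 10 + next two rolls (2+8) = 20. Cumulative: 66
Frame 5: SPARE (2+8=10). 10 + next roll (10) = 20. Cumulative: 86
Frame 6: STRIKE. 10 + next two rolls (2+8) = 20. Cumulative: 106
Frame 7: SPARE (2+8=10). 10 + next roll (4) = 14. Cumulative: 120
Frame 8: SPARE (4+6=10). 10 + next roll (10) = 20. Cumulative: 140
Frame 9: STRIKE. 10 + next two rolls (1+2) = 13. Cumulative: 153
Frame 10: OPEN. Sum of all frame-10 rolls (1+2) = 3. Cumulative: 156

Answer: 15 24 46 66 86 106 120 140 153 156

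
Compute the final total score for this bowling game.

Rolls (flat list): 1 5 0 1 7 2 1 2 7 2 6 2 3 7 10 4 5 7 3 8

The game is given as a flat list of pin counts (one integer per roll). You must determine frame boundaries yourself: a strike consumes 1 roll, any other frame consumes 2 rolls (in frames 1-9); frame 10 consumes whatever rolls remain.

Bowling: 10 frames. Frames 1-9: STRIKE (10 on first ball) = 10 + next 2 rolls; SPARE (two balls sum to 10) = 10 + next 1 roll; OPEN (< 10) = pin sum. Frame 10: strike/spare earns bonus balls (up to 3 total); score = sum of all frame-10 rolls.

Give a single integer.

Answer: 102

Derivation:
Frame 1: OPEN (1+5=6). Cumulative: 6
Frame 2: OPEN (0+1=1). Cumulative: 7
Frame 3: OPEN (7+2=9). Cumulative: 16
Frame 4: OPEN (1+2=3). Cumulative: 19
Frame 5: OPEN (7+2=9). Cumulative: 28
Frame 6: OPEN (6+2=8). Cumulative: 36
Frame 7: SPARE (3+7=10). 10 + next roll (10) = 20. Cumulative: 56
Frame 8: STRIKE. 10 + next two rolls (4+5) = 19. Cumulative: 75
Frame 9: OPEN (4+5=9). Cumulative: 84
Frame 10: SPARE. Sum of all frame-10 rolls (7+3+8) = 18. Cumulative: 102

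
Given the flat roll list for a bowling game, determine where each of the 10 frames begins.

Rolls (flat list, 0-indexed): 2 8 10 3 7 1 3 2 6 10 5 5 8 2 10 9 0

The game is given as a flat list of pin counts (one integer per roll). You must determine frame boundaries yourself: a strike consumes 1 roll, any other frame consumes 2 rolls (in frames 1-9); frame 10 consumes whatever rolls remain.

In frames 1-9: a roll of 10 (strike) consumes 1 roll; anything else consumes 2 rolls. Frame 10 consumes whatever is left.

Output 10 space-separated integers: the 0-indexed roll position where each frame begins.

Frame 1 starts at roll index 0: rolls=2,8 (sum=10), consumes 2 rolls
Frame 2 starts at roll index 2: roll=10 (strike), consumes 1 roll
Frame 3 starts at roll index 3: rolls=3,7 (sum=10), consumes 2 rolls
Frame 4 starts at roll index 5: rolls=1,3 (sum=4), consumes 2 rolls
Frame 5 starts at roll index 7: rolls=2,6 (sum=8), consumes 2 rolls
Frame 6 starts at roll index 9: roll=10 (strike), consumes 1 roll
Frame 7 starts at roll index 10: rolls=5,5 (sum=10), consumes 2 rolls
Frame 8 starts at roll index 12: rolls=8,2 (sum=10), consumes 2 rolls
Frame 9 starts at roll index 14: roll=10 (strike), consumes 1 roll
Frame 10 starts at roll index 15: 2 remaining rolls

Answer: 0 2 3 5 7 9 10 12 14 15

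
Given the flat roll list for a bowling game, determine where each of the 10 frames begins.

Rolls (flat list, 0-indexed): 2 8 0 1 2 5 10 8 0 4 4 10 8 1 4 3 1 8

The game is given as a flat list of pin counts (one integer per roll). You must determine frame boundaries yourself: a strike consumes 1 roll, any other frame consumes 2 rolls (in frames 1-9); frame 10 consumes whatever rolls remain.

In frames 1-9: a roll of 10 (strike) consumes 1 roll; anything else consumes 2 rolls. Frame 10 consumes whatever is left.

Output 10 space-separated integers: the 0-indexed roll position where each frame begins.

Frame 1 starts at roll index 0: rolls=2,8 (sum=10), consumes 2 rolls
Frame 2 starts at roll index 2: rolls=0,1 (sum=1), consumes 2 rolls
Frame 3 starts at roll index 4: rolls=2,5 (sum=7), consumes 2 rolls
Frame 4 starts at roll index 6: roll=10 (strike), consumes 1 roll
Frame 5 starts at roll index 7: rolls=8,0 (sum=8), consumes 2 rolls
Frame 6 starts at roll index 9: rolls=4,4 (sum=8), consumes 2 rolls
Frame 7 starts at roll index 11: roll=10 (strike), consumes 1 roll
Frame 8 starts at roll index 12: rolls=8,1 (sum=9), consumes 2 rolls
Frame 9 starts at roll index 14: rolls=4,3 (sum=7), consumes 2 rolls
Frame 10 starts at roll index 16: 2 remaining rolls

Answer: 0 2 4 6 7 9 11 12 14 16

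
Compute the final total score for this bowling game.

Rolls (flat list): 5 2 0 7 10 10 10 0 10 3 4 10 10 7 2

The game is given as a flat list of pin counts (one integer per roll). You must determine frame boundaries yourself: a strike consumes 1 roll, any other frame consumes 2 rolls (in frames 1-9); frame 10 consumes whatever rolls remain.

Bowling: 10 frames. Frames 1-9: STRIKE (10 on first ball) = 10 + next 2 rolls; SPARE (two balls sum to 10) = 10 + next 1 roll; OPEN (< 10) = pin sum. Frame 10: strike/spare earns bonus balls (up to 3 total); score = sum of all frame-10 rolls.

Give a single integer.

Answer: 159

Derivation:
Frame 1: OPEN (5+2=7). Cumulative: 7
Frame 2: OPEN (0+7=7). Cumulative: 14
Frame 3: STRIKE. 10 + next two rolls (10+10) = 30. Cumulative: 44
Frame 4: STRIKE. 10 + next two rolls (10+0) = 20. Cumulative: 64
Frame 5: STRIKE. 10 + next two rolls (0+10) = 20. Cumulative: 84
Frame 6: SPARE (0+10=10). 10 + next roll (3) = 13. Cumulative: 97
Frame 7: OPEN (3+4=7). Cumulative: 104
Frame 8: STRIKE. 10 + next two rolls (10+7) = 27. Cumulative: 131
Frame 9: STRIKE. 10 + next two rolls (7+2) = 19. Cumulative: 150
Frame 10: OPEN. Sum of all frame-10 rolls (7+2) = 9. Cumulative: 159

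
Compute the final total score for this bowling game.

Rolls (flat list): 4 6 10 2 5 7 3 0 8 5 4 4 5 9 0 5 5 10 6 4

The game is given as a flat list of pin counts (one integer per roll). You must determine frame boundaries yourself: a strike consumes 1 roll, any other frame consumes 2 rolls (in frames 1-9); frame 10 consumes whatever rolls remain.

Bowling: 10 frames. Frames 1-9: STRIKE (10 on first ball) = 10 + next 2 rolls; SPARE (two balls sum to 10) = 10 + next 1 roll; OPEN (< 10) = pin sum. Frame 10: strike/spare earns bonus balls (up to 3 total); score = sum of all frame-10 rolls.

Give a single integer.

Frame 1: SPARE (4+6=10). 10 + next roll (10) = 20. Cumulative: 20
Frame 2: STRIKE. 10 + next two rolls (2+5) = 17. Cumulative: 37
Frame 3: OPEN (2+5=7). Cumulative: 44
Frame 4: SPARE (7+3=10). 10 + next roll (0) = 10. Cumulative: 54
Frame 5: OPEN (0+8=8). Cumulative: 62
Frame 6: OPEN (5+4=9). Cumulative: 71
Frame 7: OPEN (4+5=9). Cumulative: 80
Frame 8: OPEN (9+0=9). Cumulative: 89
Frame 9: SPARE (5+5=10). 10 + next roll (10) = 20. Cumulative: 109
Frame 10: STRIKE. Sum of all frame-10 rolls (10+6+4) = 20. Cumulative: 129

Answer: 129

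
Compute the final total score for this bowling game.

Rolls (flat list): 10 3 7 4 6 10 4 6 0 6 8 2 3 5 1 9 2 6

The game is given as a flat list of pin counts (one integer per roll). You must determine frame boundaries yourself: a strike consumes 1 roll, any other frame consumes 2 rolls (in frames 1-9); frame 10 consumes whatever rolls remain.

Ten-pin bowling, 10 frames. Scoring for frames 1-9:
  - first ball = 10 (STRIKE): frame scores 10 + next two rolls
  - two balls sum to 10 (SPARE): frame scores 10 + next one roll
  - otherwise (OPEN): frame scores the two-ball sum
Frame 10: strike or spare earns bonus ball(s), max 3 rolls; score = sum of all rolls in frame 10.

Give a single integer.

Frame 1: STRIKE. 10 + next two rolls (3+7) = 20. Cumulative: 20
Frame 2: SPARE (3+7=10). 10 + next roll (4) = 14. Cumulative: 34
Frame 3: SPARE (4+6=10). 10 + next roll (10) = 20. Cumulative: 54
Frame 4: STRIKE. 10 + next two rolls (4+6) = 20. Cumulative: 74
Frame 5: SPARE (4+6=10). 10 + next roll (0) = 10. Cumulative: 84
Frame 6: OPEN (0+6=6). Cumulative: 90
Frame 7: SPARE (8+2=10). 10 + next roll (3) = 13. Cumulative: 103
Frame 8: OPEN (3+5=8). Cumulative: 111
Frame 9: SPARE (1+9=10). 10 + next roll (2) = 12. Cumulative: 123
Frame 10: OPEN. Sum of all frame-10 rolls (2+6) = 8. Cumulative: 131

Answer: 131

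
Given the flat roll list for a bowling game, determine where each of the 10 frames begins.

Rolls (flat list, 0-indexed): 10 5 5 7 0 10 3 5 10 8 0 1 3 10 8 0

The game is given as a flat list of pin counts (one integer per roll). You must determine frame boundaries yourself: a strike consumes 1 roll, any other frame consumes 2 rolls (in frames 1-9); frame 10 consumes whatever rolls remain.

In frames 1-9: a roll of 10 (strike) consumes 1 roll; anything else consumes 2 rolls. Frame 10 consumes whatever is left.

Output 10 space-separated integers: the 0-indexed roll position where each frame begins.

Frame 1 starts at roll index 0: roll=10 (strike), consumes 1 roll
Frame 2 starts at roll index 1: rolls=5,5 (sum=10), consumes 2 rolls
Frame 3 starts at roll index 3: rolls=7,0 (sum=7), consumes 2 rolls
Frame 4 starts at roll index 5: roll=10 (strike), consumes 1 roll
Frame 5 starts at roll index 6: rolls=3,5 (sum=8), consumes 2 rolls
Frame 6 starts at roll index 8: roll=10 (strike), consumes 1 roll
Frame 7 starts at roll index 9: rolls=8,0 (sum=8), consumes 2 rolls
Frame 8 starts at roll index 11: rolls=1,3 (sum=4), consumes 2 rolls
Frame 9 starts at roll index 13: roll=10 (strike), consumes 1 roll
Frame 10 starts at roll index 14: 2 remaining rolls

Answer: 0 1 3 5 6 8 9 11 13 14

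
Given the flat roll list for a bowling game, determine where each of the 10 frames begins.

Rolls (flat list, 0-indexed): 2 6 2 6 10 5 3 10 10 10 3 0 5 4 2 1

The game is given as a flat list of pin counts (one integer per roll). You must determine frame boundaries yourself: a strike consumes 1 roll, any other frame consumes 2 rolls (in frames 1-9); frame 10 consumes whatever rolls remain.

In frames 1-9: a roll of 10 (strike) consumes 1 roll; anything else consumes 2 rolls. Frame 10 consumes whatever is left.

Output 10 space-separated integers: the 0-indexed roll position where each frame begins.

Answer: 0 2 4 5 7 8 9 10 12 14

Derivation:
Frame 1 starts at roll index 0: rolls=2,6 (sum=8), consumes 2 rolls
Frame 2 starts at roll index 2: rolls=2,6 (sum=8), consumes 2 rolls
Frame 3 starts at roll index 4: roll=10 (strike), consumes 1 roll
Frame 4 starts at roll index 5: rolls=5,3 (sum=8), consumes 2 rolls
Frame 5 starts at roll index 7: roll=10 (strike), consumes 1 roll
Frame 6 starts at roll index 8: roll=10 (strike), consumes 1 roll
Frame 7 starts at roll index 9: roll=10 (strike), consumes 1 roll
Frame 8 starts at roll index 10: rolls=3,0 (sum=3), consumes 2 rolls
Frame 9 starts at roll index 12: rolls=5,4 (sum=9), consumes 2 rolls
Frame 10 starts at roll index 14: 2 remaining rolls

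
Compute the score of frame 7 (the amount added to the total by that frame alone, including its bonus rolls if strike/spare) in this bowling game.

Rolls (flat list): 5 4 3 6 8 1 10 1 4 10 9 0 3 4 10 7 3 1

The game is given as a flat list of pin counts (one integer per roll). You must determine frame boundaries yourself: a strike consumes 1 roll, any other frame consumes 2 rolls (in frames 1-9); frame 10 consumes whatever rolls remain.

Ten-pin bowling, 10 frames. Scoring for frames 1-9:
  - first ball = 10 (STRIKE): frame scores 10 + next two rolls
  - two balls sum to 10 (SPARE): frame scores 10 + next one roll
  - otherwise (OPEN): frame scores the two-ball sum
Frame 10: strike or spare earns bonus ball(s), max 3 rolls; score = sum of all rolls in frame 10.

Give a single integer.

Frame 1: OPEN (5+4=9). Cumulative: 9
Frame 2: OPEN (3+6=9). Cumulative: 18
Frame 3: OPEN (8+1=9). Cumulative: 27
Frame 4: STRIKE. 10 + next two rolls (1+4) = 15. Cumulative: 42
Frame 5: OPEN (1+4=5). Cumulative: 47
Frame 6: STRIKE. 10 + next two rolls (9+0) = 19. Cumulative: 66
Frame 7: OPEN (9+0=9). Cumulative: 75
Frame 8: OPEN (3+4=7). Cumulative: 82
Frame 9: STRIKE. 10 + next two rolls (7+3) = 20. Cumulative: 102

Answer: 9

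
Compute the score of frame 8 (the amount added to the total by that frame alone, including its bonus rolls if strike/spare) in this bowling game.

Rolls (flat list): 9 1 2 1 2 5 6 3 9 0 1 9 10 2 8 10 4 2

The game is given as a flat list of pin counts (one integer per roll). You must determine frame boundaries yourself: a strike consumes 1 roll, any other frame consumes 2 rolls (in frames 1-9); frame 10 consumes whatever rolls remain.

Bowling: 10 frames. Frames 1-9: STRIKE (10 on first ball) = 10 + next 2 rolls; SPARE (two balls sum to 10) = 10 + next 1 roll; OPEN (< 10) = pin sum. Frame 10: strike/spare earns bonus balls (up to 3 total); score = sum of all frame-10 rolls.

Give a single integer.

Frame 1: SPARE (9+1=10). 10 + next roll (2) = 12. Cumulative: 12
Frame 2: OPEN (2+1=3). Cumulative: 15
Frame 3: OPEN (2+5=7). Cumulative: 22
Frame 4: OPEN (6+3=9). Cumulative: 31
Frame 5: OPEN (9+0=9). Cumulative: 40
Frame 6: SPARE (1+9=10). 10 + next roll (10) = 20. Cumulative: 60
Frame 7: STRIKE. 10 + next two rolls (2+8) = 20. Cumulative: 80
Frame 8: SPARE (2+8=10). 10 + next roll (10) = 20. Cumulative: 100
Frame 9: STRIKE. 10 + next two rolls (4+2) = 16. Cumulative: 116
Frame 10: OPEN. Sum of all frame-10 rolls (4+2) = 6. Cumulative: 122

Answer: 20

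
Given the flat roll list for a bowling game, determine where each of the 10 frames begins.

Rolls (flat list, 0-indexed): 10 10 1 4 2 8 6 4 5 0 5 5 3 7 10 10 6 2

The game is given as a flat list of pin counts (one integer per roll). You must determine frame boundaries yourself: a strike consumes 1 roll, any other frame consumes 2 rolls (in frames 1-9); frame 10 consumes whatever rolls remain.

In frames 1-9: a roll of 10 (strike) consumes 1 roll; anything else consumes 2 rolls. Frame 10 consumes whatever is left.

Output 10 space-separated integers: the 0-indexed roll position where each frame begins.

Frame 1 starts at roll index 0: roll=10 (strike), consumes 1 roll
Frame 2 starts at roll index 1: roll=10 (strike), consumes 1 roll
Frame 3 starts at roll index 2: rolls=1,4 (sum=5), consumes 2 rolls
Frame 4 starts at roll index 4: rolls=2,8 (sum=10), consumes 2 rolls
Frame 5 starts at roll index 6: rolls=6,4 (sum=10), consumes 2 rolls
Frame 6 starts at roll index 8: rolls=5,0 (sum=5), consumes 2 rolls
Frame 7 starts at roll index 10: rolls=5,5 (sum=10), consumes 2 rolls
Frame 8 starts at roll index 12: rolls=3,7 (sum=10), consumes 2 rolls
Frame 9 starts at roll index 14: roll=10 (strike), consumes 1 roll
Frame 10 starts at roll index 15: 3 remaining rolls

Answer: 0 1 2 4 6 8 10 12 14 15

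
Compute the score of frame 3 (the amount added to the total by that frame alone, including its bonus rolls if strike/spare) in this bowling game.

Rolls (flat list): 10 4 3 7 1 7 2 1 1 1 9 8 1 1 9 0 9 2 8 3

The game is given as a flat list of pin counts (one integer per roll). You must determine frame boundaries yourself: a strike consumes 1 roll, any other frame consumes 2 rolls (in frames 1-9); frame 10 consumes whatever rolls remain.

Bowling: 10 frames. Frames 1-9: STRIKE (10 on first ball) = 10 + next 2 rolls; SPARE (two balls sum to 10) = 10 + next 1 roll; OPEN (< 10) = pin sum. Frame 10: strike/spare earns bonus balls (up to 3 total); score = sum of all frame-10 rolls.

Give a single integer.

Frame 1: STRIKE. 10 + next two rolls (4+3) = 17. Cumulative: 17
Frame 2: OPEN (4+3=7). Cumulative: 24
Frame 3: OPEN (7+1=8). Cumulative: 32
Frame 4: OPEN (7+2=9). Cumulative: 41
Frame 5: OPEN (1+1=2). Cumulative: 43

Answer: 8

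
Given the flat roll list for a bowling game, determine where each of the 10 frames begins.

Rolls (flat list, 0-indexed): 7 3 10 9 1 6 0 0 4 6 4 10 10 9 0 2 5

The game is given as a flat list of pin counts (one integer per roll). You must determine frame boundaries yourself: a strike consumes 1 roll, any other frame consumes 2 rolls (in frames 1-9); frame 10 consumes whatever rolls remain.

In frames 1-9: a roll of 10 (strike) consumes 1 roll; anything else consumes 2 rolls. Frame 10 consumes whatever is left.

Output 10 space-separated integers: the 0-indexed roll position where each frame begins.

Frame 1 starts at roll index 0: rolls=7,3 (sum=10), consumes 2 rolls
Frame 2 starts at roll index 2: roll=10 (strike), consumes 1 roll
Frame 3 starts at roll index 3: rolls=9,1 (sum=10), consumes 2 rolls
Frame 4 starts at roll index 5: rolls=6,0 (sum=6), consumes 2 rolls
Frame 5 starts at roll index 7: rolls=0,4 (sum=4), consumes 2 rolls
Frame 6 starts at roll index 9: rolls=6,4 (sum=10), consumes 2 rolls
Frame 7 starts at roll index 11: roll=10 (strike), consumes 1 roll
Frame 8 starts at roll index 12: roll=10 (strike), consumes 1 roll
Frame 9 starts at roll index 13: rolls=9,0 (sum=9), consumes 2 rolls
Frame 10 starts at roll index 15: 2 remaining rolls

Answer: 0 2 3 5 7 9 11 12 13 15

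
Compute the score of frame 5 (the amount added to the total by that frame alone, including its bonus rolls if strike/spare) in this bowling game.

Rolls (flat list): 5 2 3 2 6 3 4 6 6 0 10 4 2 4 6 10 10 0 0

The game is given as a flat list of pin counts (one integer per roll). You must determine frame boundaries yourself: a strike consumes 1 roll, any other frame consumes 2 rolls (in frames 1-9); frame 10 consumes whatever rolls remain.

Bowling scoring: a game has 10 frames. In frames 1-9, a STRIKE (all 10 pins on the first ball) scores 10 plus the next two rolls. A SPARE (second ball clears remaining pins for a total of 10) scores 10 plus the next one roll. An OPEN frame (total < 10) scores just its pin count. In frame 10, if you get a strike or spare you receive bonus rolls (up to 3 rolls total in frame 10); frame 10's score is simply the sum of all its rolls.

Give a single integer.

Answer: 6

Derivation:
Frame 1: OPEN (5+2=7). Cumulative: 7
Frame 2: OPEN (3+2=5). Cumulative: 12
Frame 3: OPEN (6+3=9). Cumulative: 21
Frame 4: SPARE (4+6=10). 10 + next roll (6) = 16. Cumulative: 37
Frame 5: OPEN (6+0=6). Cumulative: 43
Frame 6: STRIKE. 10 + next two rolls (4+2) = 16. Cumulative: 59
Frame 7: OPEN (4+2=6). Cumulative: 65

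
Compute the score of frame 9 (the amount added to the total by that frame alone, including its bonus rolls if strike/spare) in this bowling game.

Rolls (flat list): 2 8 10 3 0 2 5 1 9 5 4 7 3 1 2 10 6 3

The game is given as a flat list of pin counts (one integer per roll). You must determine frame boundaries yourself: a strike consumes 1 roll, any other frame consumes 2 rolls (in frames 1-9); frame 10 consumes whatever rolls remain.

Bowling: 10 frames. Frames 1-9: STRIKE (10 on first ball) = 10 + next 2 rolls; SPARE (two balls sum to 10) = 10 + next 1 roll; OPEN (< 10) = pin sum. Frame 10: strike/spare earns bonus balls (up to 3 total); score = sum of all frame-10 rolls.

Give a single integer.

Answer: 19

Derivation:
Frame 1: SPARE (2+8=10). 10 + next roll (10) = 20. Cumulative: 20
Frame 2: STRIKE. 10 + next two rolls (3+0) = 13. Cumulative: 33
Frame 3: OPEN (3+0=3). Cumulative: 36
Frame 4: OPEN (2+5=7). Cumulative: 43
Frame 5: SPARE (1+9=10). 10 + next roll (5) = 15. Cumulative: 58
Frame 6: OPEN (5+4=9). Cumulative: 67
Frame 7: SPARE (7+3=10). 10 + next roll (1) = 11. Cumulative: 78
Frame 8: OPEN (1+2=3). Cumulative: 81
Frame 9: STRIKE. 10 + next two rolls (6+3) = 19. Cumulative: 100
Frame 10: OPEN. Sum of all frame-10 rolls (6+3) = 9. Cumulative: 109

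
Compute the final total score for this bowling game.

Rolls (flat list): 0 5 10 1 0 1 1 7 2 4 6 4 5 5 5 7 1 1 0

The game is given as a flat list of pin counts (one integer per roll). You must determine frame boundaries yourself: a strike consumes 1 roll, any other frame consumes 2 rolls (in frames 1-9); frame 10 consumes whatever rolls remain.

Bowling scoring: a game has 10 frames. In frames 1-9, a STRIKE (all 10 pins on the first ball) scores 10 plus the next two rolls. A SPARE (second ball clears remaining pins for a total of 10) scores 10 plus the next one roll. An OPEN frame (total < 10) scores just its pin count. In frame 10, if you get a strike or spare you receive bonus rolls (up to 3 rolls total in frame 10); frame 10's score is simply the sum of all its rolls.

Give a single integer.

Answer: 77

Derivation:
Frame 1: OPEN (0+5=5). Cumulative: 5
Frame 2: STRIKE. 10 + next two rolls (1+0) = 11. Cumulative: 16
Frame 3: OPEN (1+0=1). Cumulative: 17
Frame 4: OPEN (1+1=2). Cumulative: 19
Frame 5: OPEN (7+2=9). Cumulative: 28
Frame 6: SPARE (4+6=10). 10 + next roll (4) = 14. Cumulative: 42
Frame 7: OPEN (4+5=9). Cumulative: 51
Frame 8: SPARE (5+5=10). 10 + next roll (7) = 17. Cumulative: 68
Frame 9: OPEN (7+1=8). Cumulative: 76
Frame 10: OPEN. Sum of all frame-10 rolls (1+0) = 1. Cumulative: 77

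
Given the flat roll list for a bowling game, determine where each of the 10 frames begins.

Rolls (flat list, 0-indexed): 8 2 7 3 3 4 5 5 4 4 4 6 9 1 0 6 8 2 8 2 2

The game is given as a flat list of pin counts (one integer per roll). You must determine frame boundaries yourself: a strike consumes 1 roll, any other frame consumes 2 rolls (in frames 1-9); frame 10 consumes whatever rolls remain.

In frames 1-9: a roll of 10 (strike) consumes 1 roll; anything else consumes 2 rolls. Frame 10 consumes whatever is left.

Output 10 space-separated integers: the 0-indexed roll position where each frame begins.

Answer: 0 2 4 6 8 10 12 14 16 18

Derivation:
Frame 1 starts at roll index 0: rolls=8,2 (sum=10), consumes 2 rolls
Frame 2 starts at roll index 2: rolls=7,3 (sum=10), consumes 2 rolls
Frame 3 starts at roll index 4: rolls=3,4 (sum=7), consumes 2 rolls
Frame 4 starts at roll index 6: rolls=5,5 (sum=10), consumes 2 rolls
Frame 5 starts at roll index 8: rolls=4,4 (sum=8), consumes 2 rolls
Frame 6 starts at roll index 10: rolls=4,6 (sum=10), consumes 2 rolls
Frame 7 starts at roll index 12: rolls=9,1 (sum=10), consumes 2 rolls
Frame 8 starts at roll index 14: rolls=0,6 (sum=6), consumes 2 rolls
Frame 9 starts at roll index 16: rolls=8,2 (sum=10), consumes 2 rolls
Frame 10 starts at roll index 18: 3 remaining rolls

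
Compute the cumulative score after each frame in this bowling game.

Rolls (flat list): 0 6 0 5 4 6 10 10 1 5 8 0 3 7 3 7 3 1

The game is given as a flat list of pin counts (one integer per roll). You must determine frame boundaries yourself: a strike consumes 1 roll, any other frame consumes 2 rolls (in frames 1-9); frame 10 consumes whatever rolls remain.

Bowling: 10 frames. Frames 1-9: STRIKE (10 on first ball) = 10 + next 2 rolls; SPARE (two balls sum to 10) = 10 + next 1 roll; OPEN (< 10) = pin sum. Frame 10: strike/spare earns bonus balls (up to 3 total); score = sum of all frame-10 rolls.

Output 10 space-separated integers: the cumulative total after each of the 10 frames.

Frame 1: OPEN (0+6=6). Cumulative: 6
Frame 2: OPEN (0+5=5). Cumulative: 11
Frame 3: SPARE (4+6=10). 10 + next roll (10) = 20. Cumulative: 31
Frame 4: STRIKE. 10 + next two rolls (10+1) = 21. Cumulative: 52
Frame 5: STRIKE. 10 + next two rolls (1+5) = 16. Cumulative: 68
Frame 6: OPEN (1+5=6). Cumulative: 74
Frame 7: OPEN (8+0=8). Cumulative: 82
Frame 8: SPARE (3+7=10). 10 + next roll (3) = 13. Cumulative: 95
Frame 9: SPARE (3+7=10). 10 + next roll (3) = 13. Cumulative: 108
Frame 10: OPEN. Sum of all frame-10 rolls (3+1) = 4. Cumulative: 112

Answer: 6 11 31 52 68 74 82 95 108 112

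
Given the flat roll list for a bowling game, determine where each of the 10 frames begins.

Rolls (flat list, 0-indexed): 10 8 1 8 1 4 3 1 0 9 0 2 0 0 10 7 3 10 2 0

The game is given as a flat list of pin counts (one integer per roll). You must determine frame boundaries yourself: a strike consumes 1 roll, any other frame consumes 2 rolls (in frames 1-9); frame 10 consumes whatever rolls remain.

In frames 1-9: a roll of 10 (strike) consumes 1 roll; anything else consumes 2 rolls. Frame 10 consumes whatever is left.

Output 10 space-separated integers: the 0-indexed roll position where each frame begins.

Answer: 0 1 3 5 7 9 11 13 15 17

Derivation:
Frame 1 starts at roll index 0: roll=10 (strike), consumes 1 roll
Frame 2 starts at roll index 1: rolls=8,1 (sum=9), consumes 2 rolls
Frame 3 starts at roll index 3: rolls=8,1 (sum=9), consumes 2 rolls
Frame 4 starts at roll index 5: rolls=4,3 (sum=7), consumes 2 rolls
Frame 5 starts at roll index 7: rolls=1,0 (sum=1), consumes 2 rolls
Frame 6 starts at roll index 9: rolls=9,0 (sum=9), consumes 2 rolls
Frame 7 starts at roll index 11: rolls=2,0 (sum=2), consumes 2 rolls
Frame 8 starts at roll index 13: rolls=0,10 (sum=10), consumes 2 rolls
Frame 9 starts at roll index 15: rolls=7,3 (sum=10), consumes 2 rolls
Frame 10 starts at roll index 17: 3 remaining rolls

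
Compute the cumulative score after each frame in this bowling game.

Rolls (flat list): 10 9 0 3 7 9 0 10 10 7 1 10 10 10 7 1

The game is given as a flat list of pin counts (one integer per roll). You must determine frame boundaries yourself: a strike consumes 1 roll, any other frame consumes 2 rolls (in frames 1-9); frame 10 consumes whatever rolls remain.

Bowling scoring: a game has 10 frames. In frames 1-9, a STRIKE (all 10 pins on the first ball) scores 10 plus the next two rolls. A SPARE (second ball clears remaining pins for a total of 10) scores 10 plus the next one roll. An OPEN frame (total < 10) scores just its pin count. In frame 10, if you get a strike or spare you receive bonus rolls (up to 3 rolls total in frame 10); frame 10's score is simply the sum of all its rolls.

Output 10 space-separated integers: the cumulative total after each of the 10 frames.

Answer: 19 28 47 56 83 101 109 139 166 184

Derivation:
Frame 1: STRIKE. 10 + next two rolls (9+0) = 19. Cumulative: 19
Frame 2: OPEN (9+0=9). Cumulative: 28
Frame 3: SPARE (3+7=10). 10 + next roll (9) = 19. Cumulative: 47
Frame 4: OPEN (9+0=9). Cumulative: 56
Frame 5: STRIKE. 10 + next two rolls (10+7) = 27. Cumulative: 83
Frame 6: STRIKE. 10 + next two rolls (7+1) = 18. Cumulative: 101
Frame 7: OPEN (7+1=8). Cumulative: 109
Frame 8: STRIKE. 10 + next two rolls (10+10) = 30. Cumulative: 139
Frame 9: STRIKE. 10 + next two rolls (10+7) = 27. Cumulative: 166
Frame 10: STRIKE. Sum of all frame-10 rolls (10+7+1) = 18. Cumulative: 184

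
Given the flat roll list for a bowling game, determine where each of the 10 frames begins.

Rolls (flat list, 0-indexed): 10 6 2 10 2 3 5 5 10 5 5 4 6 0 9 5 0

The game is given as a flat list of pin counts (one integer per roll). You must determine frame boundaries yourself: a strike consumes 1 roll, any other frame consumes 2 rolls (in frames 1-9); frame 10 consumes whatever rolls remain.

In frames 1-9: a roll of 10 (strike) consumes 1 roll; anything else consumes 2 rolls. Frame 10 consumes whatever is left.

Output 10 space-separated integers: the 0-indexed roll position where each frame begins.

Answer: 0 1 3 4 6 8 9 11 13 15

Derivation:
Frame 1 starts at roll index 0: roll=10 (strike), consumes 1 roll
Frame 2 starts at roll index 1: rolls=6,2 (sum=8), consumes 2 rolls
Frame 3 starts at roll index 3: roll=10 (strike), consumes 1 roll
Frame 4 starts at roll index 4: rolls=2,3 (sum=5), consumes 2 rolls
Frame 5 starts at roll index 6: rolls=5,5 (sum=10), consumes 2 rolls
Frame 6 starts at roll index 8: roll=10 (strike), consumes 1 roll
Frame 7 starts at roll index 9: rolls=5,5 (sum=10), consumes 2 rolls
Frame 8 starts at roll index 11: rolls=4,6 (sum=10), consumes 2 rolls
Frame 9 starts at roll index 13: rolls=0,9 (sum=9), consumes 2 rolls
Frame 10 starts at roll index 15: 2 remaining rolls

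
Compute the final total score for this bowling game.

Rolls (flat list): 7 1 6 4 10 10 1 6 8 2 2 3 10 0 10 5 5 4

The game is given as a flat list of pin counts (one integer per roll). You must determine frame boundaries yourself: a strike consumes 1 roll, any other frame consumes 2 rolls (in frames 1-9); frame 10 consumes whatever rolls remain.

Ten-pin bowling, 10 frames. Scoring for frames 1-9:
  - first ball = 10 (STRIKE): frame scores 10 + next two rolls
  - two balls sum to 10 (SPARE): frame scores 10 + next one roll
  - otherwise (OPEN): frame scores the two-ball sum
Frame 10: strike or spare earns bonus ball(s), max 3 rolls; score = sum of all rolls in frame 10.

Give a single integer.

Frame 1: OPEN (7+1=8). Cumulative: 8
Frame 2: SPARE (6+4=10). 10 + next roll (10) = 20. Cumulative: 28
Frame 3: STRIKE. 10 + next two rolls (10+1) = 21. Cumulative: 49
Frame 4: STRIKE. 10 + next two rolls (1+6) = 17. Cumulative: 66
Frame 5: OPEN (1+6=7). Cumulative: 73
Frame 6: SPARE (8+2=10). 10 + next roll (2) = 12. Cumulative: 85
Frame 7: OPEN (2+3=5). Cumulative: 90
Frame 8: STRIKE. 10 + next two rolls (0+10) = 20. Cumulative: 110
Frame 9: SPARE (0+10=10). 10 + next roll (5) = 15. Cumulative: 125
Frame 10: SPARE. Sum of all frame-10 rolls (5+5+4) = 14. Cumulative: 139

Answer: 139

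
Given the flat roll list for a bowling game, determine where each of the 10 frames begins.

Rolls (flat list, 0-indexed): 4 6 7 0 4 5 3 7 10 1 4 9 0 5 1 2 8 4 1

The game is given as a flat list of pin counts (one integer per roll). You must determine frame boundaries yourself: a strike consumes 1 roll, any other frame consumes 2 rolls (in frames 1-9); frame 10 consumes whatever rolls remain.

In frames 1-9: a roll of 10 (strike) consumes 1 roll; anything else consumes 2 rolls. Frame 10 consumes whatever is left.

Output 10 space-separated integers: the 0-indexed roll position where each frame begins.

Frame 1 starts at roll index 0: rolls=4,6 (sum=10), consumes 2 rolls
Frame 2 starts at roll index 2: rolls=7,0 (sum=7), consumes 2 rolls
Frame 3 starts at roll index 4: rolls=4,5 (sum=9), consumes 2 rolls
Frame 4 starts at roll index 6: rolls=3,7 (sum=10), consumes 2 rolls
Frame 5 starts at roll index 8: roll=10 (strike), consumes 1 roll
Frame 6 starts at roll index 9: rolls=1,4 (sum=5), consumes 2 rolls
Frame 7 starts at roll index 11: rolls=9,0 (sum=9), consumes 2 rolls
Frame 8 starts at roll index 13: rolls=5,1 (sum=6), consumes 2 rolls
Frame 9 starts at roll index 15: rolls=2,8 (sum=10), consumes 2 rolls
Frame 10 starts at roll index 17: 2 remaining rolls

Answer: 0 2 4 6 8 9 11 13 15 17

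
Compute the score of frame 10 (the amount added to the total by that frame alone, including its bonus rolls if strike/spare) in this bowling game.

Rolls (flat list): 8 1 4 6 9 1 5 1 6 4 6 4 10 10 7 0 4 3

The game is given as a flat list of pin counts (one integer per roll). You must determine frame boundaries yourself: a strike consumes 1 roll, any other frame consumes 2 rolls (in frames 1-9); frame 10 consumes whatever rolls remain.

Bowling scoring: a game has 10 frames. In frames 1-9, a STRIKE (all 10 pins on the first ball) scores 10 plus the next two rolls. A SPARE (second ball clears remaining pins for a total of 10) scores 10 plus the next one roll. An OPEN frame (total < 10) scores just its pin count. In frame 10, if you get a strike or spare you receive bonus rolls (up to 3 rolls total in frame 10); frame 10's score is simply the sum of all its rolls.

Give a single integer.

Answer: 7

Derivation:
Frame 1: OPEN (8+1=9). Cumulative: 9
Frame 2: SPARE (4+6=10). 10 + next roll (9) = 19. Cumulative: 28
Frame 3: SPARE (9+1=10). 10 + next roll (5) = 15. Cumulative: 43
Frame 4: OPEN (5+1=6). Cumulative: 49
Frame 5: SPARE (6+4=10). 10 + next roll (6) = 16. Cumulative: 65
Frame 6: SPARE (6+4=10). 10 + next roll (10) = 20. Cumulative: 85
Frame 7: STRIKE. 10 + next two rolls (10+7) = 27. Cumulative: 112
Frame 8: STRIKE. 10 + next two rolls (7+0) = 17. Cumulative: 129
Frame 9: OPEN (7+0=7). Cumulative: 136
Frame 10: OPEN. Sum of all frame-10 rolls (4+3) = 7. Cumulative: 143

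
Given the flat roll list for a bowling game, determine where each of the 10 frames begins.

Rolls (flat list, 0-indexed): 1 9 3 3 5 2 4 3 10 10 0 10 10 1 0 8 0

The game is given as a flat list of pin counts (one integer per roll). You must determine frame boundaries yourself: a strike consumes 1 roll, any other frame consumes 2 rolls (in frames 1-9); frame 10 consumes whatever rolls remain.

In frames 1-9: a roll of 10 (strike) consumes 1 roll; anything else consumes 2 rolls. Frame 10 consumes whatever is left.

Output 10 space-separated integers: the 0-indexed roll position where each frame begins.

Answer: 0 2 4 6 8 9 10 12 13 15

Derivation:
Frame 1 starts at roll index 0: rolls=1,9 (sum=10), consumes 2 rolls
Frame 2 starts at roll index 2: rolls=3,3 (sum=6), consumes 2 rolls
Frame 3 starts at roll index 4: rolls=5,2 (sum=7), consumes 2 rolls
Frame 4 starts at roll index 6: rolls=4,3 (sum=7), consumes 2 rolls
Frame 5 starts at roll index 8: roll=10 (strike), consumes 1 roll
Frame 6 starts at roll index 9: roll=10 (strike), consumes 1 roll
Frame 7 starts at roll index 10: rolls=0,10 (sum=10), consumes 2 rolls
Frame 8 starts at roll index 12: roll=10 (strike), consumes 1 roll
Frame 9 starts at roll index 13: rolls=1,0 (sum=1), consumes 2 rolls
Frame 10 starts at roll index 15: 2 remaining rolls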